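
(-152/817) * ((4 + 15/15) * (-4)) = 160/43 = 3.72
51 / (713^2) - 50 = -50.00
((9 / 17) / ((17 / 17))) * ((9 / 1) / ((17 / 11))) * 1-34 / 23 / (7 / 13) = 15713 / 46529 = 0.34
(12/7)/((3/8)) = 32/7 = 4.57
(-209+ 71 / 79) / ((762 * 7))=-2740 / 70231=-0.04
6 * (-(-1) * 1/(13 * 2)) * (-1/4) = -3/52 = -0.06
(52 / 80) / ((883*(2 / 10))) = 13 / 3532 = 0.00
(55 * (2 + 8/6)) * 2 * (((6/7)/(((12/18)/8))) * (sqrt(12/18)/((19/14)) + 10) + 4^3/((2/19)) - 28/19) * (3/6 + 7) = 132000 * sqrt(6)/19 + 259457000/133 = 1967822.02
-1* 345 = -345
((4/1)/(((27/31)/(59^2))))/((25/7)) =3021508/675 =4476.31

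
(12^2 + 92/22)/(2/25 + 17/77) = 285250/579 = 492.66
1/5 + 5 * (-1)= -24/5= -4.80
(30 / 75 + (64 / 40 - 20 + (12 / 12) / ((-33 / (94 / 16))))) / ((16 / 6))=-4799 / 704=-6.82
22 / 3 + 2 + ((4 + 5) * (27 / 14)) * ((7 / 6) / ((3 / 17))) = 1489 / 12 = 124.08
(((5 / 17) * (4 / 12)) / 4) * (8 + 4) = 5 / 17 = 0.29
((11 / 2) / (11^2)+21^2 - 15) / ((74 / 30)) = 172.72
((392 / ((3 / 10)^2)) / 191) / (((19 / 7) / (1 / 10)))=27440 / 32661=0.84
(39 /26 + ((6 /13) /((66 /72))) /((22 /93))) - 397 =-1237547 /3146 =-393.37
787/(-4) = -787/4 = -196.75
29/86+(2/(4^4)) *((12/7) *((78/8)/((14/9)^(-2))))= 8089/12384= 0.65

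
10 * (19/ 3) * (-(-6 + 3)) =190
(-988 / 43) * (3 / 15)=-988 / 215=-4.60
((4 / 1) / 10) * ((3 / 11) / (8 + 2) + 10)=1103 / 275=4.01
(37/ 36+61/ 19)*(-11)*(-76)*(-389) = -12404821/ 9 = -1378313.44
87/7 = 12.43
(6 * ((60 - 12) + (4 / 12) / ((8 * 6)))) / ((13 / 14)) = 310.20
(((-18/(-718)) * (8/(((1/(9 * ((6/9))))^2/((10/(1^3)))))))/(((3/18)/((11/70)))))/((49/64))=10948608/123137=88.91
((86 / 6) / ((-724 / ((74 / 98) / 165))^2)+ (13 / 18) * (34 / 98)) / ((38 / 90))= 0.59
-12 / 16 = -3 / 4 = -0.75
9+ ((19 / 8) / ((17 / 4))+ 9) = 631 / 34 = 18.56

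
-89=-89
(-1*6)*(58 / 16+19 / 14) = -837 / 28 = -29.89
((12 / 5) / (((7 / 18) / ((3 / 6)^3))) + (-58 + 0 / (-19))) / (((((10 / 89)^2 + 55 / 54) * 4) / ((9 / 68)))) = -3855380409 / 2099421800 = -1.84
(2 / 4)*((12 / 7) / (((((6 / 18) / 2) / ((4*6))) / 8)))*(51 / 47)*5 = 1762560 / 329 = 5357.33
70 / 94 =0.74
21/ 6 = 7/ 2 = 3.50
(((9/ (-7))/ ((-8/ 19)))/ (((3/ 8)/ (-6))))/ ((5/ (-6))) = 2052/ 35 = 58.63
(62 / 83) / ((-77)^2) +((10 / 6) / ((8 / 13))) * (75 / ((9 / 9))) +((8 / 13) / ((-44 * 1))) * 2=10394335239 / 51179128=203.10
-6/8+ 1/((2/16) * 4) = 5/4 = 1.25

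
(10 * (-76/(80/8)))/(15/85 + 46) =-1292/785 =-1.65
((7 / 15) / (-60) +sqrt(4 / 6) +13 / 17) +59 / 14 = sqrt(6) / 3 +532417 / 107100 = 5.79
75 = 75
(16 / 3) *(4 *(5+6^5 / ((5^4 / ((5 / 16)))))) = 71104 / 375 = 189.61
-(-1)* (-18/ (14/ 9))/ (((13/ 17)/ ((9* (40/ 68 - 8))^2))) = -14880348/ 221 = -67331.89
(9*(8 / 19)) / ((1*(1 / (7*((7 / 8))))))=441 / 19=23.21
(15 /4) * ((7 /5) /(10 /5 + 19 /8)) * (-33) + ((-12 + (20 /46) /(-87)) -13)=-646373 /10005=-64.60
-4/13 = -0.31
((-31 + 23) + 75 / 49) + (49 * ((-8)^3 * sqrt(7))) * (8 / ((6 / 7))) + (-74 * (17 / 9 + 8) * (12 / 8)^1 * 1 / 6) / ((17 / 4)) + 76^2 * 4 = 172839473 / 7497 - 702464 * sqrt(7) / 3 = -596460.53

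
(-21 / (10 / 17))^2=127449 / 100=1274.49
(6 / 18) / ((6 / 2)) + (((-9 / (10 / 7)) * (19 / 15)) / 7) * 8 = -2027 / 225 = -9.01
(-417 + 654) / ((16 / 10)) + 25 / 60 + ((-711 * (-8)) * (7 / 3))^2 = 176146132.54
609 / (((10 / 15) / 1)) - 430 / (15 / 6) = 741.50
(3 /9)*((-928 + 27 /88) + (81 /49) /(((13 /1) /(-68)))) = -52487473 /168168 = -312.11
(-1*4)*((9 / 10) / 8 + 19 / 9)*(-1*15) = 1601 / 12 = 133.42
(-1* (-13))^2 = 169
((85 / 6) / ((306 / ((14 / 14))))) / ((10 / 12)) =1 / 18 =0.06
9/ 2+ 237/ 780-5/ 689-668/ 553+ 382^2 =1112017840761/ 7620340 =145927.59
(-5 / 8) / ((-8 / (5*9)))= 225 / 64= 3.52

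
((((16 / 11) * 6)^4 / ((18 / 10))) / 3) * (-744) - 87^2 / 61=-713939415489 / 893101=-799393.81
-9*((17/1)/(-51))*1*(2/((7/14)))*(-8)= -96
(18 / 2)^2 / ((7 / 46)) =3726 / 7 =532.29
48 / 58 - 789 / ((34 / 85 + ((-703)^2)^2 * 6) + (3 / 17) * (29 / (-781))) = 2334821863772050311 / 2821243087226631641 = 0.83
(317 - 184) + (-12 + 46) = 167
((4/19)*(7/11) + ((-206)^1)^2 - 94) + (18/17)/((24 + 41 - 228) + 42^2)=240857008564/5688353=42342.13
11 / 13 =0.85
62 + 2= 64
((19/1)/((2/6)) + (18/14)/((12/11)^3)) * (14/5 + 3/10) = 2416109/13440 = 179.77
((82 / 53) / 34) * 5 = 205 / 901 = 0.23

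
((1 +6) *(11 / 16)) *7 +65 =98.69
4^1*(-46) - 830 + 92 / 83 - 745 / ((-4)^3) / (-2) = -10822795 / 10624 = -1018.71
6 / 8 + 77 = 311 / 4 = 77.75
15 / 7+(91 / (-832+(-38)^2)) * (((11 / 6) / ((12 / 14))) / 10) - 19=-25948711 / 1542240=-16.83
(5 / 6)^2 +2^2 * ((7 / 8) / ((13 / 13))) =151 / 36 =4.19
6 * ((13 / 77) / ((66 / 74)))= 962 / 847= 1.14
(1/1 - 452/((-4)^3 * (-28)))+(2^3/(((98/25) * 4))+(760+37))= 2503337/3136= 798.26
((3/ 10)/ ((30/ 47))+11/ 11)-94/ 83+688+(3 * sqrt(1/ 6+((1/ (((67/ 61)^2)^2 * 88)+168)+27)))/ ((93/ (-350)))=5713201/ 8300-175 * sqrt(68528321131182)/ 9184494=530.61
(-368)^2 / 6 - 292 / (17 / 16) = 1137088 / 51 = 22295.84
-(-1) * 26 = 26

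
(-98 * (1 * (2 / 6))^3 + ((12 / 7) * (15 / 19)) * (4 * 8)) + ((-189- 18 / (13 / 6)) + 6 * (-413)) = -123039071 / 46683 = -2635.63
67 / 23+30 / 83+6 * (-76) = -864253 / 1909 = -452.73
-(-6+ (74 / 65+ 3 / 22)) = 6757 / 1430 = 4.73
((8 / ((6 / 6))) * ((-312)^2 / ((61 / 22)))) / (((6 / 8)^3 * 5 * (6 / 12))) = 243662848 / 915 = 266298.19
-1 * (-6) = 6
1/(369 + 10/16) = 8/2957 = 0.00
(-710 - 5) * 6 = -4290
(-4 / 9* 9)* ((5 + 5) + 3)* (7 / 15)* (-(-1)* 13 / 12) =-26.29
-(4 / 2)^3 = -8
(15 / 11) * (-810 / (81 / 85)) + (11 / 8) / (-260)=-26520121 / 22880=-1159.10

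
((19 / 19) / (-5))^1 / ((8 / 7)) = -7 / 40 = -0.18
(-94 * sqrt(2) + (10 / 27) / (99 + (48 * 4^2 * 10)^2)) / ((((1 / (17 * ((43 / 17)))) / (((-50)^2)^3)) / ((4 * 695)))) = 18678125000000000 / 1592527473 - 175574375000000000 * sqrt(2) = -248299662318451075.44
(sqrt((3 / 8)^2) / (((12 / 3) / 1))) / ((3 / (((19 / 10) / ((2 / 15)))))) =57 / 128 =0.45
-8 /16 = -1 /2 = -0.50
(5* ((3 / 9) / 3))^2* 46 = 1150 / 81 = 14.20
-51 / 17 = -3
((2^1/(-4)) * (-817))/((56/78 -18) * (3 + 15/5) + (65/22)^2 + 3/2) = -135278/30951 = -4.37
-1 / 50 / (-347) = 1 / 17350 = 0.00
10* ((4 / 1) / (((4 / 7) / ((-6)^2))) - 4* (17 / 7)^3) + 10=671270 / 343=1957.06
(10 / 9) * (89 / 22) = 4.49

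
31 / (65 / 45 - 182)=-279 / 1625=-0.17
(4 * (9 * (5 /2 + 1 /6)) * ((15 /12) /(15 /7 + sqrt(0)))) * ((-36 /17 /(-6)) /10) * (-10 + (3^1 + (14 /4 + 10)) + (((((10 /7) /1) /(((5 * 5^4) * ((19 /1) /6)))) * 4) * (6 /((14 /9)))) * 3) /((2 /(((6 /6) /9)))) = 15144302 /21196875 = 0.71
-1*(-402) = 402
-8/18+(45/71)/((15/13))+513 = 327874/639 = 513.10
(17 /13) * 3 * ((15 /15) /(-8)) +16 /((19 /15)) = 23991 /1976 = 12.14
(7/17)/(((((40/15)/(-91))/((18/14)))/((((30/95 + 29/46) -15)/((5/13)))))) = 392331303/594320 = 660.13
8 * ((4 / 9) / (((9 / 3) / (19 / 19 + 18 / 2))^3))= 32000 / 243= 131.69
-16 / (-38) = 8 / 19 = 0.42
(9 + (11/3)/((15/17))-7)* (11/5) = 3047/225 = 13.54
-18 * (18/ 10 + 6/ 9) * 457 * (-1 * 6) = 608724/ 5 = 121744.80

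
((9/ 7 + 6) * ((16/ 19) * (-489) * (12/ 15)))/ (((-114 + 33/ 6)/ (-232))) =-740588544/ 144305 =-5132.11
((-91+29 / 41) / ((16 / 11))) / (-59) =20361 / 19352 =1.05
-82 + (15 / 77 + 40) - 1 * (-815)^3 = 41683436656 / 77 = 541343333.19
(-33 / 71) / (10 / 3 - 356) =0.00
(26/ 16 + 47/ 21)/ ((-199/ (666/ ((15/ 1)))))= -24013/ 27860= -0.86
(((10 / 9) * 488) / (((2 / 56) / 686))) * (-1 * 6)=-187470080 / 3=-62490026.67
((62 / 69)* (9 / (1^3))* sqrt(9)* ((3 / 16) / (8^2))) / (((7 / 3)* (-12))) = -837 / 329728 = -0.00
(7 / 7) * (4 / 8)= 1 / 2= 0.50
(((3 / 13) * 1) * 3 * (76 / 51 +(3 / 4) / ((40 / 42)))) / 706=27879 / 12482080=0.00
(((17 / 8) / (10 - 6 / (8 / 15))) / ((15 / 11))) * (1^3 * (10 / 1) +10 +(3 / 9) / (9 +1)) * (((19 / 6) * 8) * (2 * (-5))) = 4270706 / 675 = 6326.97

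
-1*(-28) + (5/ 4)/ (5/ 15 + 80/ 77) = 36659/ 1268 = 28.91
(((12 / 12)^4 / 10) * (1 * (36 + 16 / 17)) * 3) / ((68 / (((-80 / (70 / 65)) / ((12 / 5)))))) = -10205 / 2023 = -5.04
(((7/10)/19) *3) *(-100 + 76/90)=-15617/1425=-10.96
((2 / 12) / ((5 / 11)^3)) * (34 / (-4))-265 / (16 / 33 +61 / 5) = -112945811 / 3139500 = -35.98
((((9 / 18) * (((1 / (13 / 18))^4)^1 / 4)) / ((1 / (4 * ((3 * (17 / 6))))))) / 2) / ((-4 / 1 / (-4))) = 223074 / 28561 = 7.81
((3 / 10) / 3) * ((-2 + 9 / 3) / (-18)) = -1 / 180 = -0.01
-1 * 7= -7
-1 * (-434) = 434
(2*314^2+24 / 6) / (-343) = -197196 / 343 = -574.92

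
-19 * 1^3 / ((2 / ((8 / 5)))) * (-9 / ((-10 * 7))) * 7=-342 / 25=-13.68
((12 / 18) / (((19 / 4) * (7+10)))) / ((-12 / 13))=-26 / 2907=-0.01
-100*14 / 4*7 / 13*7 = -17150 / 13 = -1319.23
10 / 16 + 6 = 6.62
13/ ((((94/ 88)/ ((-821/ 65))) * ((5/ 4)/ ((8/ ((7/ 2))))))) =-2311936/ 8225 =-281.09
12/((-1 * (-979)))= 12/979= 0.01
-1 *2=-2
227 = 227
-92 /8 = -23 /2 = -11.50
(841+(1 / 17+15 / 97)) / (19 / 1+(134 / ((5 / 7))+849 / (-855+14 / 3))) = 17693238555 / 4324416752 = 4.09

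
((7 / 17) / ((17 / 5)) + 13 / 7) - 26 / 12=-2287 / 12138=-0.19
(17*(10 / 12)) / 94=85 / 564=0.15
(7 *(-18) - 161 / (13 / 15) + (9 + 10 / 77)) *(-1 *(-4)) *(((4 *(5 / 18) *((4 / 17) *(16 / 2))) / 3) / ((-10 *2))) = 19388288 / 459459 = 42.20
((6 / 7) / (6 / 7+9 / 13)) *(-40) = -1040 / 47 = -22.13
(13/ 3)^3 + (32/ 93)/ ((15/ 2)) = 340727/ 4185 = 81.42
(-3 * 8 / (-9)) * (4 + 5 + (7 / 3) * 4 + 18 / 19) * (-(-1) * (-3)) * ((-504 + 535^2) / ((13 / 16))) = -40192944512 / 741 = -54241490.57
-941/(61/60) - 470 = -85130/61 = -1395.57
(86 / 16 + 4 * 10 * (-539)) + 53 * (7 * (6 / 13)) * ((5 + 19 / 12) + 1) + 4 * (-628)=-182145 / 8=-22768.12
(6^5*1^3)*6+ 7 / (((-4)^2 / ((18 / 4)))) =1493055 / 32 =46657.97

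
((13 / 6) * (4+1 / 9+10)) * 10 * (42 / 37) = 115570 / 333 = 347.06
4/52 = 1/13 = 0.08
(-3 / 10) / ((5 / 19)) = -57 / 50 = -1.14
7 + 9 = 16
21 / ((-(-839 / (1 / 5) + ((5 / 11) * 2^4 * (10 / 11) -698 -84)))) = 2541 / 601417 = 0.00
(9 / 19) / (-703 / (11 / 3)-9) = -33 / 13984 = -0.00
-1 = -1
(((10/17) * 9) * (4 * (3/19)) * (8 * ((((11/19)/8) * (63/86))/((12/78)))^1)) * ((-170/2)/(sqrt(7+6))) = -935550 * sqrt(13)/15523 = -217.30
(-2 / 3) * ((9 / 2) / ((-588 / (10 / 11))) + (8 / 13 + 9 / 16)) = -131275 / 168168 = -0.78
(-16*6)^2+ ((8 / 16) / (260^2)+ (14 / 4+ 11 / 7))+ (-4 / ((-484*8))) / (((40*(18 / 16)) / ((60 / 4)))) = 3167836506841 / 343543200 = 9221.07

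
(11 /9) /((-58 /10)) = -55 /261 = -0.21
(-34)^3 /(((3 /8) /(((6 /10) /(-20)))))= 78608 /25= 3144.32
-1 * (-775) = 775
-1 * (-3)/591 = 1/197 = 0.01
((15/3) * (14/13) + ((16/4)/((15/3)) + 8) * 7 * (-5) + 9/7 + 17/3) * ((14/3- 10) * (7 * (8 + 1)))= 1291456/13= 99342.77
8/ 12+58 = 176/ 3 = 58.67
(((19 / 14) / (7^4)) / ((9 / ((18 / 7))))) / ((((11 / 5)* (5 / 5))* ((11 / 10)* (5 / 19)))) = 3610 / 14235529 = 0.00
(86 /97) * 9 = 774 /97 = 7.98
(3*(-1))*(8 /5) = -24 /5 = -4.80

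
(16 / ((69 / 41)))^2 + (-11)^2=1006417 / 4761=211.39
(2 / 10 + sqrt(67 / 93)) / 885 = 1 / 4425 + sqrt(6231) / 82305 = 0.00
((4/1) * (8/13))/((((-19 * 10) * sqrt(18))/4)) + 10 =10 -32 * sqrt(2)/3705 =9.99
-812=-812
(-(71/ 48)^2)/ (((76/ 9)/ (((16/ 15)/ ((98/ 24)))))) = -5041/ 74480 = -0.07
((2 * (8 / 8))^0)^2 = 1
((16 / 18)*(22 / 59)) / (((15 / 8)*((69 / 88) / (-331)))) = -41012224 / 549585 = -74.62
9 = 9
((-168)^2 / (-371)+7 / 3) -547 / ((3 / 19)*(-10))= 433579 / 1590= 272.69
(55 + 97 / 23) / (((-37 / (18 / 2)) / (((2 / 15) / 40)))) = -2043 / 42550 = -0.05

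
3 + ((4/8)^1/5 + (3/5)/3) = 33/10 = 3.30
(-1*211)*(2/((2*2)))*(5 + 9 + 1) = -3165/2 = -1582.50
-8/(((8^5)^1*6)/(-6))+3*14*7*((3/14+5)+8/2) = 11096065/4096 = 2709.00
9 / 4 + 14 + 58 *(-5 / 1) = -1095 / 4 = -273.75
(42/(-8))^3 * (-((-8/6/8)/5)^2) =1029/6400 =0.16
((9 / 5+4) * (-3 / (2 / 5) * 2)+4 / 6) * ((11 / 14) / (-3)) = 407 / 18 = 22.61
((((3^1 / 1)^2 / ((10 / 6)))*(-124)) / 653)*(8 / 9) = -2976 / 3265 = -0.91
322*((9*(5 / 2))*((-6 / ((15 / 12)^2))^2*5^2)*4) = 53415936 / 5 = 10683187.20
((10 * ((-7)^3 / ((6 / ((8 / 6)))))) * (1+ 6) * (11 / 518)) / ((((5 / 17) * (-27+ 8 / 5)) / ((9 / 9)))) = 15.17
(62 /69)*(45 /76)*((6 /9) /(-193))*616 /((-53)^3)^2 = -95480 /1869364381980989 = -0.00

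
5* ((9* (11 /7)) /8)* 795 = 393525 /56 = 7027.23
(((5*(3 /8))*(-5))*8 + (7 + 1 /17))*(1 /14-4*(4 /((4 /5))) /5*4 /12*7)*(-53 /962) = -34.67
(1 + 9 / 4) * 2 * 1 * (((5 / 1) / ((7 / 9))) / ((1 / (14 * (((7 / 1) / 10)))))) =819 / 2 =409.50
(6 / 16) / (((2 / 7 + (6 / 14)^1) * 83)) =0.01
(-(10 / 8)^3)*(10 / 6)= -3.26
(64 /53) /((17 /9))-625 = -562549 /901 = -624.36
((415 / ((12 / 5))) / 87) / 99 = 0.02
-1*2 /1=-2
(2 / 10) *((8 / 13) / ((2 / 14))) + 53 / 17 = 3.98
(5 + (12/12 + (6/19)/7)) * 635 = 510540/133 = 3838.65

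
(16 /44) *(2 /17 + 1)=76 /187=0.41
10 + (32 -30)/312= 10.01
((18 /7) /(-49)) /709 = -18 /243187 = -0.00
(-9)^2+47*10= 551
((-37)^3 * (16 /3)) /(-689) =810448 /2067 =392.09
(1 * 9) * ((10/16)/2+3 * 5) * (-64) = -8820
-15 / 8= -1.88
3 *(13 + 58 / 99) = 1345 / 33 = 40.76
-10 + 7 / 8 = -73 / 8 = -9.12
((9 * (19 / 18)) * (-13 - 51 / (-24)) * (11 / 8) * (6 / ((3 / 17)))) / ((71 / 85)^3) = -189832792875 / 22906304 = -8287.36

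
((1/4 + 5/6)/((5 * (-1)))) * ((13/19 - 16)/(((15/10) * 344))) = 1261/196080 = 0.01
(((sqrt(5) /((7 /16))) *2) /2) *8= 128 *sqrt(5) /7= 40.89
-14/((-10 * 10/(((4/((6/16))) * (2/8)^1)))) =28/75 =0.37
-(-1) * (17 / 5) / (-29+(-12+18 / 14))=-119 / 1390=-0.09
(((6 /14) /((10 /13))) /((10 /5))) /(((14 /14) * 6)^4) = 13 /60480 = 0.00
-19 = -19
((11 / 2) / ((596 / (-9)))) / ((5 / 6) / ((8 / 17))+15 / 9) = -18 / 745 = -0.02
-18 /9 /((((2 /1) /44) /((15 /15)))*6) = -22 /3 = -7.33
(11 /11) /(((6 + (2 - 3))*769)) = 1 /3845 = 0.00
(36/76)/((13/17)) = 153/247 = 0.62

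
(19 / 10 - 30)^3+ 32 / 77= -1708447157 / 77000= -22187.63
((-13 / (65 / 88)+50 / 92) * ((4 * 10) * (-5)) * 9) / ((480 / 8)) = 11769 / 23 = 511.70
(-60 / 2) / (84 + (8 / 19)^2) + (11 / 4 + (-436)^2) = 5776709985 / 30388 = 190098.39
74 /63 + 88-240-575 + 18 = -44593 /63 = -707.83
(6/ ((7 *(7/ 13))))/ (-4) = -39/ 98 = -0.40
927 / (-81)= -103 / 9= -11.44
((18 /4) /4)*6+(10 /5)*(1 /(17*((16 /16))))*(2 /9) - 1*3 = 2311 /612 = 3.78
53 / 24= 2.21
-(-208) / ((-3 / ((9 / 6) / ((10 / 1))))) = -52 / 5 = -10.40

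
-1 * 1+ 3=2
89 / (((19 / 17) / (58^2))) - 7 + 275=5094824 / 19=268148.63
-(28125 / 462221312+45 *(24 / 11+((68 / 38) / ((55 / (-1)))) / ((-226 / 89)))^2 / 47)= -5944465751217448401 / 1289049009471139840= -4.61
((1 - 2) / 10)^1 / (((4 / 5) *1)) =-1 / 8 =-0.12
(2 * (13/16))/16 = 13/128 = 0.10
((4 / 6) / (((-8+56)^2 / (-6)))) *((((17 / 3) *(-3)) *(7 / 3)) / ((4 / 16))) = 0.28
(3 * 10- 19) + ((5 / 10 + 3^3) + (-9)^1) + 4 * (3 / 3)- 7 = 26.50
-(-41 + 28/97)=3949/97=40.71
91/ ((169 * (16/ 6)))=21/ 104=0.20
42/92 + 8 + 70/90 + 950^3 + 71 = 354953283217/414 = 857375080.23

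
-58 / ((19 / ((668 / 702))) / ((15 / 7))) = -96860 / 15561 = -6.22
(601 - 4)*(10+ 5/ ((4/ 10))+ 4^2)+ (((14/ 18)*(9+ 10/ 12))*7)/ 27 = 16757146/ 729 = 22986.48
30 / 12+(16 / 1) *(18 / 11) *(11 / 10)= 313 / 10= 31.30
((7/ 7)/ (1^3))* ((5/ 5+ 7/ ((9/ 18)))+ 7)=22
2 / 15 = 0.13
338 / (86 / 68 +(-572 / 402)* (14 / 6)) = -6929676 / 42139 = -164.45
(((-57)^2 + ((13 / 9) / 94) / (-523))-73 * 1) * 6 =1405246595 / 73743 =19056.00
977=977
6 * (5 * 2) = 60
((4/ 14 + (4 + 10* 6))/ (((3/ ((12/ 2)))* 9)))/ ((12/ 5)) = 125/ 21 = 5.95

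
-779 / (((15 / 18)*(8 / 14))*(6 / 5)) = -5453 / 4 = -1363.25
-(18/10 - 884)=4411/5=882.20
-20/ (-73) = 20/ 73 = 0.27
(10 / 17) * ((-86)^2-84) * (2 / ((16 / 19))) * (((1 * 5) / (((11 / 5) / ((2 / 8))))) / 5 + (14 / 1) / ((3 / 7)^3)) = 9178929545 / 5049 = 1817969.80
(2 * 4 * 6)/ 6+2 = 10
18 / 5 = 3.60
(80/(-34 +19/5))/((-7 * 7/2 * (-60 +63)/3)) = 800/7399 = 0.11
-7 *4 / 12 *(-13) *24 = 728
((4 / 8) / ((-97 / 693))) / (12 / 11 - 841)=7623 / 1792366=0.00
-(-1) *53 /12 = 53 /12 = 4.42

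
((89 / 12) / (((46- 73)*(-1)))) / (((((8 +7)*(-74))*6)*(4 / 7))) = -0.00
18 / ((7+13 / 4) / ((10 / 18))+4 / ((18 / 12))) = 1080 / 1267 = 0.85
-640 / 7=-91.43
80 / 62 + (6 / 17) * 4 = 1424 / 527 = 2.70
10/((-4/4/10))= -100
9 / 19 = 0.47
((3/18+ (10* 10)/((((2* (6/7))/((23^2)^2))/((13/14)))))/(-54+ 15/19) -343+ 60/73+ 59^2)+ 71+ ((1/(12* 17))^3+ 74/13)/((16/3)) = -4078573821171130171/14480559535104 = -281658.58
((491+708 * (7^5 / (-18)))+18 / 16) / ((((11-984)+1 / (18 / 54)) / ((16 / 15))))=15853997 / 21825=726.41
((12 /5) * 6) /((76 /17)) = 306 /95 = 3.22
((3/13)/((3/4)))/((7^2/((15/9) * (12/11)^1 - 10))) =-360/7007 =-0.05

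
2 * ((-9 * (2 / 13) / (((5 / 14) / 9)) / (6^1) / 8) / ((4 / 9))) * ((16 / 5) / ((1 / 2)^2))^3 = -55738368 / 8125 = -6860.11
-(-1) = 1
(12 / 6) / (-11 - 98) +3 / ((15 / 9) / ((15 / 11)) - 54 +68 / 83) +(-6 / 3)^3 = -34166831 / 4230617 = -8.08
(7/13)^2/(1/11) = 539/169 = 3.19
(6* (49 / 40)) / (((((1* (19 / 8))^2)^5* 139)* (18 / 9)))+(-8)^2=272709846876994496 / 4261091049171695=64.00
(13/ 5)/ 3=13/ 15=0.87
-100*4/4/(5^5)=-4/125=-0.03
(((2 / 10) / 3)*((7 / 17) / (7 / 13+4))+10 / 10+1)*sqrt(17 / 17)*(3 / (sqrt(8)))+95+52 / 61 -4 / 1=30181*sqrt(2) / 20060+5603 / 61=93.98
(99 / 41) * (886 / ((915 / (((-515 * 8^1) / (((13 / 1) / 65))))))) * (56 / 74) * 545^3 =-5900339485252.82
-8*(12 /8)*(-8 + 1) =84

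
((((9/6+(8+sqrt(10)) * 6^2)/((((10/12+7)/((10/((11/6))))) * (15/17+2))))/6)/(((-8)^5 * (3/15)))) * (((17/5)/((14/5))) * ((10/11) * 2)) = -62749125/15979651072 - 975375 * sqrt(10)/1997456384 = -0.01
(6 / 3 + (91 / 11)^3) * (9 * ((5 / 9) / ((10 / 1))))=756233 / 2662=284.08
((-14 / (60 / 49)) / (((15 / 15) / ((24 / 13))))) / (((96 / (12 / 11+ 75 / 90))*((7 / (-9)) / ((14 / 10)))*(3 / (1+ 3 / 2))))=43561 / 68640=0.63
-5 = -5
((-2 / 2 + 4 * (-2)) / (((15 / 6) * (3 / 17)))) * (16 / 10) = -816 / 25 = -32.64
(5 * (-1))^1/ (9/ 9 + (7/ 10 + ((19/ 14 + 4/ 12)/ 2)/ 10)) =-4200/ 1499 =-2.80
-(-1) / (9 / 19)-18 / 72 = 67 / 36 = 1.86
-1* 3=-3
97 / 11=8.82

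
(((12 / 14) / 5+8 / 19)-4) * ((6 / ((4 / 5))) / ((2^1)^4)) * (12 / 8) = -10197 / 4256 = -2.40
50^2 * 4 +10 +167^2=37899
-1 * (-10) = 10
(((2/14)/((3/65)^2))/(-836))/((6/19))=-4225/16632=-0.25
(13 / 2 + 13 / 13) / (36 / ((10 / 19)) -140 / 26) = 975 / 8192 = 0.12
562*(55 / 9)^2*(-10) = -17000500 / 81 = -209882.72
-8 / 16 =-1 / 2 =-0.50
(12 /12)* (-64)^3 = -262144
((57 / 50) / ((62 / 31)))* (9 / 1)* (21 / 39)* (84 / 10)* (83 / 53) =6259113 / 172250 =36.34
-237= -237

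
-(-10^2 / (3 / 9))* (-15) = -4500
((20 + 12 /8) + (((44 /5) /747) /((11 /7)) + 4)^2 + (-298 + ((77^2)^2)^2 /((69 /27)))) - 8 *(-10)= 310298387539487677011379 /641710350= 483548983648912.13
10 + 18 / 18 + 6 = 17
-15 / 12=-5 / 4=-1.25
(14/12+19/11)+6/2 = 389/66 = 5.89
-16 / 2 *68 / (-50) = 272 / 25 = 10.88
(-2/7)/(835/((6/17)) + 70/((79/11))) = -948/7882175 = -0.00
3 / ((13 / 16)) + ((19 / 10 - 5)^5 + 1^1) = -366078963 / 1300000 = -281.60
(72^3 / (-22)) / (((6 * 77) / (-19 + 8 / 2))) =466560 / 847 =550.84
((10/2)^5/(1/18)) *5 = 281250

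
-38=-38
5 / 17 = 0.29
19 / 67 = 0.28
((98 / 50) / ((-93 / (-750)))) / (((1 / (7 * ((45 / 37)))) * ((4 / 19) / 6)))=4398975 / 1147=3835.20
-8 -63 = -71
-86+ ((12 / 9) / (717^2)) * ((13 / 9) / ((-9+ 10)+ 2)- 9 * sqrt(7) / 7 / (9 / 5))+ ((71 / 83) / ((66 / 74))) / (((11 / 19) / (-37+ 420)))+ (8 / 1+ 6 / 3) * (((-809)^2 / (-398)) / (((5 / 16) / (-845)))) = 3700546662571480324649 / 83222329735413- 20 * sqrt(7) / 10795869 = 44465790.30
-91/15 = -6.07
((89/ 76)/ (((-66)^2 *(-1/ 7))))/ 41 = -623/ 13573296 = -0.00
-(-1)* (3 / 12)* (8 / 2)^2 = 4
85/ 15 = 17/ 3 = 5.67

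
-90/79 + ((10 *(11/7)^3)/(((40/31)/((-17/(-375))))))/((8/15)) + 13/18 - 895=-174195705893/195098400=-892.86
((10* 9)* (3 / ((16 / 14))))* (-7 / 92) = -6615 / 368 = -17.98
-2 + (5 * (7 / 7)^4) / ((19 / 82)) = 372 / 19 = 19.58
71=71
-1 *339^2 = -114921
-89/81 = -1.10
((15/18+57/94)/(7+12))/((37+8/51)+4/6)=3451/1722597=0.00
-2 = -2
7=7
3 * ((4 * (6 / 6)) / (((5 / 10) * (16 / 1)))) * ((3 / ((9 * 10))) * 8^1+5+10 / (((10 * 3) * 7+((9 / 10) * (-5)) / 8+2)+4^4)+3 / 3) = 117571 / 12465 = 9.43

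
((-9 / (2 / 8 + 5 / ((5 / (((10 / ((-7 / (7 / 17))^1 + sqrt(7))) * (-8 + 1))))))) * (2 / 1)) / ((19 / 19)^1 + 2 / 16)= -161344 / 44101 + 8960 * sqrt(7) / 44101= -3.12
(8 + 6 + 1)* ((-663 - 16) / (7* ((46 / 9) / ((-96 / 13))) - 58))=4399920 / 27149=162.07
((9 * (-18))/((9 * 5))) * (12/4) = -54/5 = -10.80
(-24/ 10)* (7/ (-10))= 42/ 25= 1.68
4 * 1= 4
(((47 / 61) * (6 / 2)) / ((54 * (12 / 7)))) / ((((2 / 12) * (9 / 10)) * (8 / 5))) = 8225 / 79056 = 0.10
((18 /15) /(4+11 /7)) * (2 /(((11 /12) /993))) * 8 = 2669184 /715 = 3733.12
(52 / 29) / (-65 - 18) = -52 / 2407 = -0.02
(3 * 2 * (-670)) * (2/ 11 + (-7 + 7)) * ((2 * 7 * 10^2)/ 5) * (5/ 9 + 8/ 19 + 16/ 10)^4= -706985986131992896/ 78378307425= -9020174.20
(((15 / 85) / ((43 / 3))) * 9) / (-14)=-81 / 10234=-0.01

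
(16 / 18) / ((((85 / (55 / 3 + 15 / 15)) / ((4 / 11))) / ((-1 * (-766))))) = 1421696 / 25245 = 56.32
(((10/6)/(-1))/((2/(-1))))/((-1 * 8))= -5/48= -0.10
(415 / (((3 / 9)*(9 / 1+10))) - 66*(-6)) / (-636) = -2923 / 4028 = -0.73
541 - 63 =478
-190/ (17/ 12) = -2280/ 17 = -134.12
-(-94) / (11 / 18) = 1692 / 11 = 153.82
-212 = -212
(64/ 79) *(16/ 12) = 1.08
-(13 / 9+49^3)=-1058854 / 9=-117650.44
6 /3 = 2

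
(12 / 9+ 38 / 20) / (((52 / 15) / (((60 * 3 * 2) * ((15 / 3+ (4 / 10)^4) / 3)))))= 914031 / 1625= 562.48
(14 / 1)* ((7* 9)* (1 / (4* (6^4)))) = 49 / 288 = 0.17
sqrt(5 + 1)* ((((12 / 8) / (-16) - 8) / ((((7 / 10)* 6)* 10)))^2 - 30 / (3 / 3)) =-1104551* sqrt(6) / 36864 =-73.39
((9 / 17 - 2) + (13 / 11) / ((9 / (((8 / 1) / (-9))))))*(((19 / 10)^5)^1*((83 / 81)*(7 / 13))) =-34588584837317 / 1594979100000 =-21.69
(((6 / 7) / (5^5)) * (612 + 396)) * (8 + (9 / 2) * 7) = 34128 / 3125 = 10.92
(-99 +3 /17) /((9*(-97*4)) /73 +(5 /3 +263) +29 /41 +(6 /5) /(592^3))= -7824243938918400 /17223360286942409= -0.45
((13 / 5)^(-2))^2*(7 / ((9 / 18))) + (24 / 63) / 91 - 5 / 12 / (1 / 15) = -99746371 / 16793868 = -5.94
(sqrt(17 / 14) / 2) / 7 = sqrt(238) / 196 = 0.08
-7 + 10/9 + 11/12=-179/36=-4.97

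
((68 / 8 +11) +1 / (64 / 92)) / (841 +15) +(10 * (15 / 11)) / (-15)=-133275 / 150656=-0.88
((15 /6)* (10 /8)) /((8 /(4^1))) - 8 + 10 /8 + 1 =-4.19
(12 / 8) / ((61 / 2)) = 3 / 61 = 0.05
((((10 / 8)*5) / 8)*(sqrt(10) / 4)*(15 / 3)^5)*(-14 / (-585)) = 46.19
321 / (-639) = -107 / 213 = -0.50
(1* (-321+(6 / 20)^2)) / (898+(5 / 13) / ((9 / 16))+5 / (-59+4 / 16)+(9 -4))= -176468409 / 496888900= -0.36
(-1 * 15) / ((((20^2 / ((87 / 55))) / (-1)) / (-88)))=-261 / 50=-5.22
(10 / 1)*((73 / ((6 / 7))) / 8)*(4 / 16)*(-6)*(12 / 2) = -7665 / 8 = -958.12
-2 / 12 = -0.17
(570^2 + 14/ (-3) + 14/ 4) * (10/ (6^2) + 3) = 1064946.18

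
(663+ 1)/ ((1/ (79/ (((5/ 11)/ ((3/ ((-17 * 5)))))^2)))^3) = 422798066442613224/ 5892961181640625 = 71.75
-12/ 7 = -1.71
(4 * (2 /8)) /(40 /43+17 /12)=516 /1211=0.43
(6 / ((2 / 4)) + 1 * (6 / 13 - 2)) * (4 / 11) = 544 / 143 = 3.80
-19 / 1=-19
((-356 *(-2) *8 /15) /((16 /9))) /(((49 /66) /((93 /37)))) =6555384 /9065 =723.15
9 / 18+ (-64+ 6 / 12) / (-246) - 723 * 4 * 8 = -11382539 / 492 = -23135.24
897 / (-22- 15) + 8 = -601 / 37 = -16.24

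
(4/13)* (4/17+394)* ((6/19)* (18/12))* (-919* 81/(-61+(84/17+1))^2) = -471174057/333944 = -1410.94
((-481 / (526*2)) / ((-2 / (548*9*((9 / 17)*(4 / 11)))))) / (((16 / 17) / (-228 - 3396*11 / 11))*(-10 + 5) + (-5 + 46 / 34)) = -2417958621 / 40611934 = -59.54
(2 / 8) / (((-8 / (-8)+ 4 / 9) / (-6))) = -27 / 26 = -1.04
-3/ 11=-0.27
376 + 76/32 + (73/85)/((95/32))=24461713/64600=378.66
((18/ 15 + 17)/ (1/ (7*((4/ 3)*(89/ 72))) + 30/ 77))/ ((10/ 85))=623623/ 1920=324.80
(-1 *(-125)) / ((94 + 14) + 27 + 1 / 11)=1375 / 1486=0.93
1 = 1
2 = 2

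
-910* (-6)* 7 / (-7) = -5460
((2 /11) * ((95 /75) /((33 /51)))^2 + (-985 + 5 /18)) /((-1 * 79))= 589382059 /47317050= 12.46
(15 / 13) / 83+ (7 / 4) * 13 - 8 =14.76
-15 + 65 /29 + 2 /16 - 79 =-21259 /232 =-91.63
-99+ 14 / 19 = -1867 / 19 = -98.26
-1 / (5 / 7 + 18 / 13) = -91 / 191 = -0.48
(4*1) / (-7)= -4 / 7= -0.57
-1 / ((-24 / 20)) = 5 / 6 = 0.83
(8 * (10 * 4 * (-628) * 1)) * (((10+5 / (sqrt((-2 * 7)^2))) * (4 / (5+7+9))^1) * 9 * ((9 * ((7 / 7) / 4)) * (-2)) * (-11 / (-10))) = 865434240 / 49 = 17661923.27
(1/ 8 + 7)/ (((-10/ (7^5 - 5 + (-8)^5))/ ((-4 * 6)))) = -1365093/ 5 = -273018.60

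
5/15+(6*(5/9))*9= 91/3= 30.33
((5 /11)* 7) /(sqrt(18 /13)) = 35* sqrt(26) /66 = 2.70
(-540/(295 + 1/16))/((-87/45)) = 129600/136909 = 0.95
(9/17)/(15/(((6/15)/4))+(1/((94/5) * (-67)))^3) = 2248280420328/637012785757475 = 0.00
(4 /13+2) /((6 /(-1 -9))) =-50 /13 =-3.85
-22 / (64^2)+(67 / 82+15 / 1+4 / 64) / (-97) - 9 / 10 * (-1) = 29766417 / 40724480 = 0.73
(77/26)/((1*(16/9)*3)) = 231/416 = 0.56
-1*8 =-8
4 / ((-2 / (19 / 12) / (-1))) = 19 / 6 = 3.17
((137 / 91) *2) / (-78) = -137 / 3549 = -0.04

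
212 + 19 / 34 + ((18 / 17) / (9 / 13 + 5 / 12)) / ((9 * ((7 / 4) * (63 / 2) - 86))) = 23754765 / 111758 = 212.56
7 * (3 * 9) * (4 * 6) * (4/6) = 3024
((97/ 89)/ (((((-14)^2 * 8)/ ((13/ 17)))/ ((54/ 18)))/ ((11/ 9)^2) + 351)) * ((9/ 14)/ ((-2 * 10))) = -152581/ 3521569800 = -0.00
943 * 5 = 4715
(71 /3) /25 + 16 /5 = 311 /75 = 4.15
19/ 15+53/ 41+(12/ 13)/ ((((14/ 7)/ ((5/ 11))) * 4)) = 459389/ 175890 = 2.61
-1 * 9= -9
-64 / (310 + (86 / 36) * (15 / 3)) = -0.20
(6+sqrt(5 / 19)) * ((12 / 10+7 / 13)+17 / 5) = 334 * sqrt(95) / 1235+2004 / 65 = 33.47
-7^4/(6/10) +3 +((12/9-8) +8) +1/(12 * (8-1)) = -111925/28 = -3997.32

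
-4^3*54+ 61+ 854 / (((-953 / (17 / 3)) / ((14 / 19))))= -184623047 / 54321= -3398.74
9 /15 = 3 /5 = 0.60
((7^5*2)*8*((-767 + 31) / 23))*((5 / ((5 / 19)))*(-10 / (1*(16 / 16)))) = 1634984960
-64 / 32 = -2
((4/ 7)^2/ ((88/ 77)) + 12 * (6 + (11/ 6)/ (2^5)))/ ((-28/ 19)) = -155287/ 3136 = -49.52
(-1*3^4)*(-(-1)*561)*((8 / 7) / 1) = -363528 / 7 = -51932.57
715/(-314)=-715/314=-2.28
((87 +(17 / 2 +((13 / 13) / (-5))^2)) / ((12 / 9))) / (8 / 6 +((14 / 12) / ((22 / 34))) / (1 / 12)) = 472923 / 151600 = 3.12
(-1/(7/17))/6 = -17/42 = -0.40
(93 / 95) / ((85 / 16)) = 1488 / 8075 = 0.18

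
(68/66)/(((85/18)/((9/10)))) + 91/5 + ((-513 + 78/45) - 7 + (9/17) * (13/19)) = -133106414/266475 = -499.51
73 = 73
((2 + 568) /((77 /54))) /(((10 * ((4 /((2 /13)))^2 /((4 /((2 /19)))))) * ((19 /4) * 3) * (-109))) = -0.00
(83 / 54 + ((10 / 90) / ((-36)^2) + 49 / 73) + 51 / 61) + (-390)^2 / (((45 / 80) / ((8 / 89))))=112370231322245 / 4622641488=24308.66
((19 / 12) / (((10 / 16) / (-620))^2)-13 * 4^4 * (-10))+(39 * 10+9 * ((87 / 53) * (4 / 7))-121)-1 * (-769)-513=1771801145 / 1113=1591914.78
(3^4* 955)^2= 5983796025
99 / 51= 33 / 17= 1.94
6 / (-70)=-0.09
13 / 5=2.60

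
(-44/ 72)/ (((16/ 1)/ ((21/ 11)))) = -7/ 96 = -0.07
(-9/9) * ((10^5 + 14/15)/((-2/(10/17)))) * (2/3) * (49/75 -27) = -516606.13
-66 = -66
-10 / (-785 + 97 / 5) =25 / 1914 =0.01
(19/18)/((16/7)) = 133/288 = 0.46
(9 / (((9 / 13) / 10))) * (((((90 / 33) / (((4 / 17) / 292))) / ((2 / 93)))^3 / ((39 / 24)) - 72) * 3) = 1245228950317460195520 / 1331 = 935558940884643272.37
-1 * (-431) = 431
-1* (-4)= 4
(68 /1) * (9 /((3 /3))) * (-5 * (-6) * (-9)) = -165240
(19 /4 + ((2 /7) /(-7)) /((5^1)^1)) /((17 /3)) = 13941 /16660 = 0.84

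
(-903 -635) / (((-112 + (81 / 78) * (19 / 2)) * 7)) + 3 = 191507 / 37177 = 5.15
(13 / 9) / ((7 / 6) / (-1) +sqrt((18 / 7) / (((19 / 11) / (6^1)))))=24206 / 108753 +312* sqrt(4389) / 36251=0.79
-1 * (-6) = 6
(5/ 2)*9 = 45/ 2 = 22.50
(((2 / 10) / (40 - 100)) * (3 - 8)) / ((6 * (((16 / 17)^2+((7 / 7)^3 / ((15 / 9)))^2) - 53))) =-0.00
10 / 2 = 5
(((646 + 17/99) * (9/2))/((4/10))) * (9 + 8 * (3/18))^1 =9915505/132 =75117.46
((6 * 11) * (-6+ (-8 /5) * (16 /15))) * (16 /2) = -101728 /25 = -4069.12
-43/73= -0.59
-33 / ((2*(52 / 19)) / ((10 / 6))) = -1045 / 104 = -10.05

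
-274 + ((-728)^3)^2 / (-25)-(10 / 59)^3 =-30573440300465233798766 / 5134475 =-5954540688281710.16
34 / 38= 17 / 19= 0.89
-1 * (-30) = 30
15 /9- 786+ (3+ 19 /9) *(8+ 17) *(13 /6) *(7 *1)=31148 /27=1153.63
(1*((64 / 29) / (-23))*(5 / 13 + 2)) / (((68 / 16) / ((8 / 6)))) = -31744 / 442221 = -0.07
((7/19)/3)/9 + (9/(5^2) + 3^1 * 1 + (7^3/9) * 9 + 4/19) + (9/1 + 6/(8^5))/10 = 347.48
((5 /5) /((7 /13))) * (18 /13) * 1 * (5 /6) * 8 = 120 /7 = 17.14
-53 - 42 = -95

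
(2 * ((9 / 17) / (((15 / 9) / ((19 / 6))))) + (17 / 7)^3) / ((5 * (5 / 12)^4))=9875685888 / 91109375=108.39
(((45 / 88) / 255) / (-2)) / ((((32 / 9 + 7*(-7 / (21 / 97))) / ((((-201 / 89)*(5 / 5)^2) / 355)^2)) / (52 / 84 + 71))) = 34179246 / 2619936364593625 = 0.00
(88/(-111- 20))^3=-681472/2248091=-0.30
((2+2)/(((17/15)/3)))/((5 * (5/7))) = 252/85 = 2.96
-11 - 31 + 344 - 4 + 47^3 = 104121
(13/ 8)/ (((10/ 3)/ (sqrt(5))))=39 * sqrt(5)/ 80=1.09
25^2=625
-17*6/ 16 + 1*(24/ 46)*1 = -1077/ 184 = -5.85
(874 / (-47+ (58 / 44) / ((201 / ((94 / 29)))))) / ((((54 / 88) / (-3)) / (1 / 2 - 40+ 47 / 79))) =-3538.56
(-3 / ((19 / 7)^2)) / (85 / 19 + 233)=-49 / 28576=-0.00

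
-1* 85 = -85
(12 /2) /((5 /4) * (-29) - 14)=-8 /67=-0.12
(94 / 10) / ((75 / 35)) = 4.39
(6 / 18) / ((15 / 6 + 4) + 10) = 2 / 99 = 0.02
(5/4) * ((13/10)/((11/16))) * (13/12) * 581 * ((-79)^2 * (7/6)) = 4289582843/396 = 10832279.91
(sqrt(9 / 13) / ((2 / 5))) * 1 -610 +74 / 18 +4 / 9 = -5449 / 9 +15 * sqrt(13) / 26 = -603.36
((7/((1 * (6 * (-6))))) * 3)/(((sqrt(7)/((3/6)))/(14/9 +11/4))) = -155 * sqrt(7)/864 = -0.47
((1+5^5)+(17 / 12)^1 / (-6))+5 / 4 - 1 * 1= 3126.01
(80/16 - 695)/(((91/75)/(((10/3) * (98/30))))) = -80500/13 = -6192.31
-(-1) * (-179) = -179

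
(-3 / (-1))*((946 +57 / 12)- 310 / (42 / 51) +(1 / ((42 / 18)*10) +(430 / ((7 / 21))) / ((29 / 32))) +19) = 24564777 / 4060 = 6050.44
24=24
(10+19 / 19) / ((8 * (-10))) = -11 / 80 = -0.14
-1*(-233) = 233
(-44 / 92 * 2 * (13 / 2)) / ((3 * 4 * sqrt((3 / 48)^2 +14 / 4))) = -44 * sqrt(897) / 4761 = -0.28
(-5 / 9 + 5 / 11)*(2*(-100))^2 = -400000 / 99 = -4040.40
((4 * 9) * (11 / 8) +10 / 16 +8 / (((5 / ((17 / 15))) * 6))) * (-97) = -8804593 / 1800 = -4891.44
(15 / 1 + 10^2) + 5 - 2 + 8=126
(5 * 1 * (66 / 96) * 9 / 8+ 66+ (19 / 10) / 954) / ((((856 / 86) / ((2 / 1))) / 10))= 917175509 / 6532992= 140.39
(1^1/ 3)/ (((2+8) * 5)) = 1/ 150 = 0.01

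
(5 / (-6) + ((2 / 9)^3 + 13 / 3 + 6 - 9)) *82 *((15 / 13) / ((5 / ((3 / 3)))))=30545 / 3159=9.67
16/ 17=0.94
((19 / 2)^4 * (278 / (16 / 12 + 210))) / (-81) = -18114619 / 136944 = -132.28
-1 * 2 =-2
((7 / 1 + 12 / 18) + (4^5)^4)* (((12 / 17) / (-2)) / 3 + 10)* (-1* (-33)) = 6095692464432648 / 17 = 358570144966626.35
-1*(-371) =371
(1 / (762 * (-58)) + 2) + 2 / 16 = 187831 / 88392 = 2.12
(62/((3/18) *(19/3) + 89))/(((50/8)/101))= 450864/40525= 11.13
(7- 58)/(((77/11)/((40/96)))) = -85/28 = -3.04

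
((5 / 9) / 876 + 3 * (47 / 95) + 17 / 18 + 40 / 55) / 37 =26006219 / 304834860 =0.09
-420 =-420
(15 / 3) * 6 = 30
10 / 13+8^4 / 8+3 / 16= 512.96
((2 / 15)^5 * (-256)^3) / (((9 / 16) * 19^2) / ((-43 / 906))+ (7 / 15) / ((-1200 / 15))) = 369367187456 / 2235294741375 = 0.17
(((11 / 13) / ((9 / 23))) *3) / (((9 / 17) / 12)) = 17204 / 117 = 147.04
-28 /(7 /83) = -332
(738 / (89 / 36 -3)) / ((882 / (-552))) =814752 / 931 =875.14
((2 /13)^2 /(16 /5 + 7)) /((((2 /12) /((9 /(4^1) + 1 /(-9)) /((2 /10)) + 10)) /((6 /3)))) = 14900 /25857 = 0.58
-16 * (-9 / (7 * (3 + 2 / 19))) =2736 / 413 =6.62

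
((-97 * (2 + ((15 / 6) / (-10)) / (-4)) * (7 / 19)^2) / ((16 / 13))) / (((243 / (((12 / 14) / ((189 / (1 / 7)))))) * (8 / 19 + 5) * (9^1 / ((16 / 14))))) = -13871 / 10066463568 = -0.00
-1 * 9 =-9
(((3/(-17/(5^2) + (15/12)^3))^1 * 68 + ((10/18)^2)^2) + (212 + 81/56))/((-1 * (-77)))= 13321181801/2744230104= 4.85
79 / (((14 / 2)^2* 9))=79 / 441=0.18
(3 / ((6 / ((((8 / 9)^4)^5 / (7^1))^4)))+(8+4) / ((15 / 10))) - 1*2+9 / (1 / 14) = 6924156041029860867811862591597349954575519581763950227527579398758443577844873220 / 52455727576866949510777806263679554577303487301895517265831590300739700584837601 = 132.00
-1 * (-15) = 15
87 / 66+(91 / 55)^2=24537 / 6050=4.06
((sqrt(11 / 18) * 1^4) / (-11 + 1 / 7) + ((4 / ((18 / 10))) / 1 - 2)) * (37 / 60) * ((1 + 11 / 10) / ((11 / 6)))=259 / 1650 - 1813 * sqrt(22) / 167200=0.11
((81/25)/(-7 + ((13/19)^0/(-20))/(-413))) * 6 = -267624/96365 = -2.78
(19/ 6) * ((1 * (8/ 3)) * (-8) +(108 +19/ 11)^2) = 82893257/ 2178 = 38059.35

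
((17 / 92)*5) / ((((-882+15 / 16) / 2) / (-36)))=8160 / 108077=0.08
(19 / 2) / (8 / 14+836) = 133 / 11712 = 0.01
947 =947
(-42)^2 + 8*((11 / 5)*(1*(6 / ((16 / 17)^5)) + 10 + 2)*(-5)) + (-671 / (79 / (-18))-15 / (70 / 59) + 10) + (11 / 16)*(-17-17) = 4345829351 / 36241408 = 119.91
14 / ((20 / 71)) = 497 / 10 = 49.70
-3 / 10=-0.30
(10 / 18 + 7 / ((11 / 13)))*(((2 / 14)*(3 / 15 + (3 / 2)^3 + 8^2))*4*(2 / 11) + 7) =4717852 / 38115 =123.78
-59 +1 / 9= -530 / 9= -58.89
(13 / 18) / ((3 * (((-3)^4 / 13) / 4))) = 338 / 2187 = 0.15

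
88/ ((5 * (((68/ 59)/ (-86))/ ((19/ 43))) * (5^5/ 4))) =-197296/ 265625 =-0.74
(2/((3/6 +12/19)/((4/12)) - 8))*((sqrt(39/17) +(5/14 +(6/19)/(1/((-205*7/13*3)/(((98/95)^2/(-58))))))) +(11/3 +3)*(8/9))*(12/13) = -8353410040/3651921 - 912*sqrt(663)/38675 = -2288.01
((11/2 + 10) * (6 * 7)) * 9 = 5859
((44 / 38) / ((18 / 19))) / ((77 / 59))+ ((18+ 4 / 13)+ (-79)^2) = 5127140 / 819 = 6260.24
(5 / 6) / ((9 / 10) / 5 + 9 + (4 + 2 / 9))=0.06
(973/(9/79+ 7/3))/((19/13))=2997813/11020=272.03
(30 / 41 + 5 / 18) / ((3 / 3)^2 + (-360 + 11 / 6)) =-745 / 263589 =-0.00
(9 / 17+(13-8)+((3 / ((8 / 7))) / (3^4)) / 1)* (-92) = -469729 / 918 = -511.69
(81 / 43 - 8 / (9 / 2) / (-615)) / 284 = 449023 / 67593420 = 0.01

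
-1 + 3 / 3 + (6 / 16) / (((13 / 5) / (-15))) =-225 / 104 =-2.16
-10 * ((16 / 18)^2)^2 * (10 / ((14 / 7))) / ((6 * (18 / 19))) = -972800 / 177147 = -5.49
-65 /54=-1.20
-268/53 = -5.06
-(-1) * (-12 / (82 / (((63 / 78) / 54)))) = -7 / 3198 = -0.00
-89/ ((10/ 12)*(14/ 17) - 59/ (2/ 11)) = 9078/ 33029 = 0.27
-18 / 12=-3 / 2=-1.50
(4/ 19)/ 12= 1/ 57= 0.02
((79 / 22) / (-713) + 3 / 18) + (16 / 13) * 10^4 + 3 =3765607070 / 305877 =12310.85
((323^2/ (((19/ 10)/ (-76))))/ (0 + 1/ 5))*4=-83463200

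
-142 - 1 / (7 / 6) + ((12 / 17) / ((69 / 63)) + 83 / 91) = -5027615 / 35581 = -141.30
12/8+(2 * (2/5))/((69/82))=1691/690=2.45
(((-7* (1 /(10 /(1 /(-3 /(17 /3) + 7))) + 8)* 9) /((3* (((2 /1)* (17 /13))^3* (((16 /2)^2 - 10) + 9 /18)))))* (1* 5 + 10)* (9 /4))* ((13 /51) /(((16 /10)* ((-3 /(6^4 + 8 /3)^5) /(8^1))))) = 8241111733343789942666752 /901275111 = 9143835919533996.70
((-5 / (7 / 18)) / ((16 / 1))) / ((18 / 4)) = -5 / 28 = -0.18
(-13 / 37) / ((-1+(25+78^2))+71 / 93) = -0.00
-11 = -11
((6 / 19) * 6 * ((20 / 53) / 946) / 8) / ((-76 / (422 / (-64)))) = 9495 / 1158388352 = 0.00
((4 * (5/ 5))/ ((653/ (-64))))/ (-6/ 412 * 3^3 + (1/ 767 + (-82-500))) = 40448512/ 60088462505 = 0.00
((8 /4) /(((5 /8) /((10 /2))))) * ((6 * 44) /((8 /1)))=528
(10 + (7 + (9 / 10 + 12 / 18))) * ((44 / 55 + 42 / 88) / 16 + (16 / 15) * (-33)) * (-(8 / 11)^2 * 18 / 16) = 206574033 / 532400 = 388.01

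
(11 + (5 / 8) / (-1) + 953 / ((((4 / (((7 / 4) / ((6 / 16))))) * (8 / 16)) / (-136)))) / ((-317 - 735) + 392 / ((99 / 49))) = 239507367 / 679520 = 352.47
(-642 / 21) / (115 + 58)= -214 / 1211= -0.18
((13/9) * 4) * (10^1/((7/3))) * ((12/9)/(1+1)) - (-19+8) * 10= 7970/63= 126.51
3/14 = 0.21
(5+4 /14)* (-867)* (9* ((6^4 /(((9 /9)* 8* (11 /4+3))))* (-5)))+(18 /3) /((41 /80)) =38352446520 /6601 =5810096.43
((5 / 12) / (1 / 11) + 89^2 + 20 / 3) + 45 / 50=158663 / 20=7933.15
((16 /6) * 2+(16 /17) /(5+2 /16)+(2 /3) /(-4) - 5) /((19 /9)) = 0.17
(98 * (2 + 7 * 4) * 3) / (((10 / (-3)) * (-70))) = 37.80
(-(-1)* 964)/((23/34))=32776/23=1425.04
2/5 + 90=452/5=90.40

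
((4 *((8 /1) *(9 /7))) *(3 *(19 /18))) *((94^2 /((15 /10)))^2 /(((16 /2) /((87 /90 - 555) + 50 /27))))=-312045227830.88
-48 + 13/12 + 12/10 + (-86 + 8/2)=-7663/60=-127.72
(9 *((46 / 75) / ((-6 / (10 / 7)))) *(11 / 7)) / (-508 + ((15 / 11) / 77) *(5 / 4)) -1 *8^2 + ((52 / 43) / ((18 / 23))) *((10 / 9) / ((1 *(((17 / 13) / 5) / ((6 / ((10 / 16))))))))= -68200472216 / 69934013415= -0.98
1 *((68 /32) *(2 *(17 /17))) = 17 /4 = 4.25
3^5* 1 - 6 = 237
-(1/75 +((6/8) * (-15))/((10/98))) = 33071/300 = 110.24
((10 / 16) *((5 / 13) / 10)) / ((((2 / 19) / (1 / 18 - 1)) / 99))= -21.35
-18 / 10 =-9 / 5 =-1.80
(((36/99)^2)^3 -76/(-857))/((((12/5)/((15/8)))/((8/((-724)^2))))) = 863430675/795818563236752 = 0.00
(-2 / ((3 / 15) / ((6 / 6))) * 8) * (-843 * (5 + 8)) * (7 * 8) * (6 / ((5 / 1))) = 58915584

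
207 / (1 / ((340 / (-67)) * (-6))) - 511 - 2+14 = 388847 / 67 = 5803.69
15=15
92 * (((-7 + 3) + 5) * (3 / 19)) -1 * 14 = 10 / 19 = 0.53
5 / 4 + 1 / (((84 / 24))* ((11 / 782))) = 6641 / 308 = 21.56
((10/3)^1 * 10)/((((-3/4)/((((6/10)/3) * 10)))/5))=-4000/9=-444.44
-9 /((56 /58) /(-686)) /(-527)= -12789 /1054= -12.13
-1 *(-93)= 93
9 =9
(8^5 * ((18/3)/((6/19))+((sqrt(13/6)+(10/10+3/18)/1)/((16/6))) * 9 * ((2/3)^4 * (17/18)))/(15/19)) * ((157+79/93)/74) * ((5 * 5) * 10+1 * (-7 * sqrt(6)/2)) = 228491264 * (500 - 7 * sqrt(6)) * (17 * sqrt(78)+3197)/836163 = 441639563.22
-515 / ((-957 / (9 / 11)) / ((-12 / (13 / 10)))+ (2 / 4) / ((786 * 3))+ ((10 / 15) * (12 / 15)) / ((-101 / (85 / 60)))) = -163535160 / 40234927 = -4.06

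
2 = 2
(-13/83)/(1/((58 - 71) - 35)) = 624/83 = 7.52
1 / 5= 0.20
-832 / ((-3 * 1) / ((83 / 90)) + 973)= -69056 / 80489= -0.86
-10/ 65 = -2/ 13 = -0.15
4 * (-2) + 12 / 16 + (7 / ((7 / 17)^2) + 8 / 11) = 10707 / 308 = 34.76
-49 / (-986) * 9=0.45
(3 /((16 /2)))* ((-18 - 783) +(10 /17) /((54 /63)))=-5102 /17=-300.12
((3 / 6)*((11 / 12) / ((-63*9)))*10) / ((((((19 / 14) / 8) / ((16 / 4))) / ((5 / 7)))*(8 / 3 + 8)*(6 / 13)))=-3575 / 129276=-0.03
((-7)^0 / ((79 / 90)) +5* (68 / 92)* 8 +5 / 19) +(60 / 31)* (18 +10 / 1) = 85.16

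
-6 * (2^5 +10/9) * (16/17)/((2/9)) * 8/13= -114432/221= -517.79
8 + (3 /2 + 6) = 31 /2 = 15.50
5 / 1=5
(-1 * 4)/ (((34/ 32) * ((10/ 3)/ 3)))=-288/ 85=-3.39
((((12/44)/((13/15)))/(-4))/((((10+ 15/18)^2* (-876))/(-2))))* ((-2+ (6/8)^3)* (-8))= -2727/141135280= -0.00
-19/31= -0.61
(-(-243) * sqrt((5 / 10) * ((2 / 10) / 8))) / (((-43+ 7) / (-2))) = 27 * sqrt(5) / 40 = 1.51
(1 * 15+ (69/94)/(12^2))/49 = 67703/221088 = 0.31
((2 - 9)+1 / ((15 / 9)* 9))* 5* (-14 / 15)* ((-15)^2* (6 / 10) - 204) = -33488 / 15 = -2232.53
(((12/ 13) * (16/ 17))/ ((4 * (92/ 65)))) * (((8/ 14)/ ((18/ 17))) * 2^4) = 640/ 483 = 1.33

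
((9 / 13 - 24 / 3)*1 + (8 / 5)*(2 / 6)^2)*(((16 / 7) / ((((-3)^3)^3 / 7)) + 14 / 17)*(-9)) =229646918 / 4349943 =52.79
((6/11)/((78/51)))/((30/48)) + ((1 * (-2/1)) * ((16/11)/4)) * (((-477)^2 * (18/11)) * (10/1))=-21296709912/7865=-2707782.57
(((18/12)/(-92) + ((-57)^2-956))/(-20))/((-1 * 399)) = 421909/1468320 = 0.29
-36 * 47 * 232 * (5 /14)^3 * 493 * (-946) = 2860529463000 /343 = 8339736043.73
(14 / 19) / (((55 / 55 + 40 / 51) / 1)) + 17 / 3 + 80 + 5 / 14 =896695 / 10374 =86.44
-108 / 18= -6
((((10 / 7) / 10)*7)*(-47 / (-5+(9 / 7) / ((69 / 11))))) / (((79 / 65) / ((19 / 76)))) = 491855 / 243952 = 2.02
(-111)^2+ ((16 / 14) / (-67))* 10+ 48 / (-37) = 213780841 / 17353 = 12319.53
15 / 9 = 1.67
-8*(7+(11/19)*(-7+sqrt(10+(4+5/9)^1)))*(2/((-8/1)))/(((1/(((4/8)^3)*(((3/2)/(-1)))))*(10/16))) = -168/95 - 11*sqrt(131)/95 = -3.09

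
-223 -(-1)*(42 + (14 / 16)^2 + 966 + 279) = 68145 / 64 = 1064.77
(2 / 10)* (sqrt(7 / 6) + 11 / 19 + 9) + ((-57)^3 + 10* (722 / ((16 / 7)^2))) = -1117559517 / 6080 + sqrt(42) / 30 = -183808.92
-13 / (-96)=13 / 96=0.14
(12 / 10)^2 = 36 / 25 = 1.44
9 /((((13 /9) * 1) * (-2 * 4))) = -81 /104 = -0.78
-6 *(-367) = 2202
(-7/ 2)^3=-343/ 8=-42.88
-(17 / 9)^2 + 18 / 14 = -1294 / 567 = -2.28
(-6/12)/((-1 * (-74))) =-1/148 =-0.01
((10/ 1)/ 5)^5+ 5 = 37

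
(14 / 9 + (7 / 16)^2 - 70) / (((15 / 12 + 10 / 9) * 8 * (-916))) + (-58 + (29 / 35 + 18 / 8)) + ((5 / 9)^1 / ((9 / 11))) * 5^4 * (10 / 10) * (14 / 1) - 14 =132735181327681 / 22603069440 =5872.44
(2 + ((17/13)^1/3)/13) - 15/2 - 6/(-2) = -2501/1014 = -2.47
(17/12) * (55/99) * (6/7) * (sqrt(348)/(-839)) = -85 * sqrt(87)/52857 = -0.01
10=10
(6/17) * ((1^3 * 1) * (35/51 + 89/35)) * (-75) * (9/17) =-1556280/34391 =-45.25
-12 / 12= -1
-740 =-740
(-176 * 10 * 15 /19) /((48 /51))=-28050 /19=-1476.32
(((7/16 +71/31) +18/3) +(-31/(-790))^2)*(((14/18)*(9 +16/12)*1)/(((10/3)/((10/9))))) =4728859723/202208400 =23.39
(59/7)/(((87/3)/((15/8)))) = 0.54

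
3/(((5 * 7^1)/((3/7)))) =9/245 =0.04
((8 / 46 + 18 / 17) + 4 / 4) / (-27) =-0.08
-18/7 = -2.57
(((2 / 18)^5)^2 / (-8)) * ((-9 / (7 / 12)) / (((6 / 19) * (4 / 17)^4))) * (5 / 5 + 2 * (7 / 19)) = 918731 / 925676688384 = 0.00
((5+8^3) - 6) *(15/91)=1095/13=84.23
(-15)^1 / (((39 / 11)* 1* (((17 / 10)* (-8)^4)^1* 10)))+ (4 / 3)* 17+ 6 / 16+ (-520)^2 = 734373792091 / 2715648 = 270423.04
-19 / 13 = -1.46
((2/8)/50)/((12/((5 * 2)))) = 1/240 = 0.00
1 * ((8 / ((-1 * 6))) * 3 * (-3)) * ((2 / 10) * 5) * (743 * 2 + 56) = 18504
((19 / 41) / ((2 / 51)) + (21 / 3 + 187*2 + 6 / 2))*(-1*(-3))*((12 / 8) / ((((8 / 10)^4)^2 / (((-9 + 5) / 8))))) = -114106640625 / 21495808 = -5308.32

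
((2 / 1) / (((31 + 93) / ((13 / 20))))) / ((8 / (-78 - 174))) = -819 / 2480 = -0.33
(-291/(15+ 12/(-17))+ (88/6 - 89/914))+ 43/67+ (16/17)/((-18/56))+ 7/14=-319381828/42162363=-7.58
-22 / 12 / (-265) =11 / 1590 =0.01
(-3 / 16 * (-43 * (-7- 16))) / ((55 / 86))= -127581 / 440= -289.96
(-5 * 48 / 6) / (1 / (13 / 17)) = -520 / 17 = -30.59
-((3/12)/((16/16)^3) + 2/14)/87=-11/2436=-0.00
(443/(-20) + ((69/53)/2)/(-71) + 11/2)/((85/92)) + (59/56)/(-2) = -3324066169/179118800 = -18.56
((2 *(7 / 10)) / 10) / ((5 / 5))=7 / 50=0.14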